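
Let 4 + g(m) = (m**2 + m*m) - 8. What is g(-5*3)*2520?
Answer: 1103760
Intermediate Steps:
g(m) = -12 + 2*m**2 (g(m) = -4 + ((m**2 + m*m) - 8) = -4 + ((m**2 + m**2) - 8) = -4 + (2*m**2 - 8) = -4 + (-8 + 2*m**2) = -12 + 2*m**2)
g(-5*3)*2520 = (-12 + 2*(-5*3)**2)*2520 = (-12 + 2*(-15)**2)*2520 = (-12 + 2*225)*2520 = (-12 + 450)*2520 = 438*2520 = 1103760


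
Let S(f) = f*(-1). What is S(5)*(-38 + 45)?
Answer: -35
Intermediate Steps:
S(f) = -f
S(5)*(-38 + 45) = (-1*5)*(-38 + 45) = -5*7 = -35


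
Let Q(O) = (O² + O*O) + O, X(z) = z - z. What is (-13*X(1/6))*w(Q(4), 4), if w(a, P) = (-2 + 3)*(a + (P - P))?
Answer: 0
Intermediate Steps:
X(z) = 0
Q(O) = O + 2*O² (Q(O) = (O² + O²) + O = 2*O² + O = O + 2*O²)
w(a, P) = a (w(a, P) = 1*(a + 0) = 1*a = a)
(-13*X(1/6))*w(Q(4), 4) = (-13*0)*(4*(1 + 2*4)) = 0*(4*(1 + 8)) = 0*(4*9) = 0*36 = 0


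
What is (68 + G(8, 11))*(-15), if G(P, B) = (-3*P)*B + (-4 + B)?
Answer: 2835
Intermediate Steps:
G(P, B) = -4 + B - 3*B*P (G(P, B) = -3*B*P + (-4 + B) = -4 + B - 3*B*P)
(68 + G(8, 11))*(-15) = (68 + (-4 + 11 - 3*11*8))*(-15) = (68 + (-4 + 11 - 264))*(-15) = (68 - 257)*(-15) = -189*(-15) = 2835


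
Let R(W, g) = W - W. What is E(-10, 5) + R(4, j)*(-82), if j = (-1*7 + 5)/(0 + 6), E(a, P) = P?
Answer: 5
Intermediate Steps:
j = -1/3 (j = (-7 + 5)/6 = -2*1/6 = -1/3 ≈ -0.33333)
R(W, g) = 0
E(-10, 5) + R(4, j)*(-82) = 5 + 0*(-82) = 5 + 0 = 5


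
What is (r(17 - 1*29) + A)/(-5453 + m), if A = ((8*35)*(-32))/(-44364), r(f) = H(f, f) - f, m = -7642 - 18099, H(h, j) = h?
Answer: -1120/172986327 ≈ -6.4745e-6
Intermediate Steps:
m = -25741
r(f) = 0 (r(f) = f - f = 0)
A = 2240/11091 (A = (280*(-32))*(-1/44364) = -8960*(-1/44364) = 2240/11091 ≈ 0.20197)
(r(17 - 1*29) + A)/(-5453 + m) = (0 + 2240/11091)/(-5453 - 25741) = (2240/11091)/(-31194) = (2240/11091)*(-1/31194) = -1120/172986327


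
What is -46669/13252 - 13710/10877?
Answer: -689303633/144142004 ≈ -4.7821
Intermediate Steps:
-46669/13252 - 13710/10877 = -689303633/144142004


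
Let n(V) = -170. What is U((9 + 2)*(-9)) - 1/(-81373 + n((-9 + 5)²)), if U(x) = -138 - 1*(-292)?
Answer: 12557623/81543 ≈ 154.00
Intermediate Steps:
U(x) = 154 (U(x) = -138 + 292 = 154)
U((9 + 2)*(-9)) - 1/(-81373 + n((-9 + 5)²)) = 154 - 1/(-81373 - 170) = 154 - 1/(-81543) = 154 - 1*(-1/81543) = 154 + 1/81543 = 12557623/81543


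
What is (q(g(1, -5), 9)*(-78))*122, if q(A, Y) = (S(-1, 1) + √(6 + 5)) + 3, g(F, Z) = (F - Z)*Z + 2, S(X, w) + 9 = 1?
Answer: 47580 - 9516*√11 ≈ 16019.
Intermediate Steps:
S(X, w) = -8 (S(X, w) = -9 + 1 = -8)
g(F, Z) = 2 + Z*(F - Z) (g(F, Z) = Z*(F - Z) + 2 = 2 + Z*(F - Z))
q(A, Y) = -5 + √11 (q(A, Y) = (-8 + √(6 + 5)) + 3 = (-8 + √11) + 3 = -5 + √11)
(q(g(1, -5), 9)*(-78))*122 = ((-5 + √11)*(-78))*122 = (390 - 78*√11)*122 = 47580 - 9516*√11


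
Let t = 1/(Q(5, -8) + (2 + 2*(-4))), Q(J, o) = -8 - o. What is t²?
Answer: 1/36 ≈ 0.027778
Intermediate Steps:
t = -⅙ (t = 1/((-8 - 1*(-8)) + (2 + 2*(-4))) = 1/((-8 + 8) + (2 - 8)) = 1/(0 - 6) = 1/(-6) = -⅙ ≈ -0.16667)
t² = (-⅙)² = 1/36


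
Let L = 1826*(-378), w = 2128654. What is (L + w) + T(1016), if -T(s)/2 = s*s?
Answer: -626086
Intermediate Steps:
T(s) = -2*s² (T(s) = -2*s*s = -2*s²)
L = -690228
(L + w) + T(1016) = (-690228 + 2128654) - 2*1016² = 1438426 - 2*1032256 = 1438426 - 2064512 = -626086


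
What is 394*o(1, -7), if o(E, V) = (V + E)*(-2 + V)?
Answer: 21276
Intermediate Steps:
o(E, V) = (-2 + V)*(E + V) (o(E, V) = (E + V)*(-2 + V) = (-2 + V)*(E + V))
394*o(1, -7) = 394*((-7)² - 2*1 - 2*(-7) + 1*(-7)) = 394*(49 - 2 + 14 - 7) = 394*54 = 21276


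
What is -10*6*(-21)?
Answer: 1260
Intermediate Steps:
-10*6*(-21) = -60*(-21) = 1260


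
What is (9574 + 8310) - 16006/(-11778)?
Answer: 697529/39 ≈ 17885.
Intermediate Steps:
(9574 + 8310) - 16006/(-11778) = 17884 - 16006*(-1/11778) = 17884 + 53/39 = 697529/39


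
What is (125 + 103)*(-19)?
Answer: -4332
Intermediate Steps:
(125 + 103)*(-19) = 228*(-19) = -4332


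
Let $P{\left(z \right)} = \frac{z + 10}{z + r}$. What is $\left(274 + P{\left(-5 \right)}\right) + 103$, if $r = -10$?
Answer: $\frac{1130}{3} \approx 376.67$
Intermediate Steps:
$P{\left(z \right)} = \frac{10 + z}{-10 + z}$ ($P{\left(z \right)} = \frac{z + 10}{z - 10} = \frac{10 + z}{-10 + z}$)
$\left(274 + P{\left(-5 \right)}\right) + 103 = \left(274 + \frac{10 - 5}{-10 - 5}\right) + 103 = \left(274 + \frac{1}{-15} \cdot 5\right) + 103 = \left(274 - \frac{1}{3}\right) + 103 = \frac{821}{3} + 103 = \frac{1130}{3}$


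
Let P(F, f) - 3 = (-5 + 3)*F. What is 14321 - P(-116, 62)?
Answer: 14086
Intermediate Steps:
P(F, f) = 3 - 2*F (P(F, f) = 3 + (-5 + 3)*F = 3 - 2*F)
14321 - P(-116, 62) = 14321 - (3 - 2*(-116)) = 14321 - (3 + 232) = 14321 - 1*235 = 14321 - 235 = 14086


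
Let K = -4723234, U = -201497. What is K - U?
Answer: -4521737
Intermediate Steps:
K - U = -4723234 - 1*(-201497) = -4723234 + 201497 = -4521737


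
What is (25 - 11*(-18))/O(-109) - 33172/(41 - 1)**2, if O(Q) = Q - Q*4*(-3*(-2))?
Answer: -20701351/1002800 ≈ -20.644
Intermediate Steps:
O(Q) = -23*Q (O(Q) = Q - 4*Q*6 = Q - 24*Q = -23*Q)
(25 - 11*(-18))/O(-109) - 33172/(41 - 1)**2 = (25 - 11*(-18))/((-23*(-109))) - 33172/(41 - 1)**2 = (25 + 198)/2507 - 33172/(40**2) = 223*(1/2507) - 33172/1600 = 223/2507 - 33172*1/1600 = 223/2507 - 8293/400 = -20701351/1002800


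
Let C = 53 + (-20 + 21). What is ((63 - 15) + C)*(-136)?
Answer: -13872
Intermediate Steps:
C = 54 (C = 53 + 1 = 54)
((63 - 15) + C)*(-136) = ((63 - 15) + 54)*(-136) = (48 + 54)*(-136) = 102*(-136) = -13872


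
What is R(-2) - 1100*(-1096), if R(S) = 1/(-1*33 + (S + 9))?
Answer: 31345599/26 ≈ 1.2056e+6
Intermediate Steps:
R(S) = 1/(-24 + S) (R(S) = 1/(-33 + (9 + S)) = 1/(-24 + S))
R(-2) - 1100*(-1096) = 1/(-24 - 2) - 1100*(-1096) = 1/(-26) + 1205600 = -1/26 + 1205600 = 31345599/26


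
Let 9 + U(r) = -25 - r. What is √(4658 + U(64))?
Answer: 4*√285 ≈ 67.528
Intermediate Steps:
U(r) = -34 - r (U(r) = -9 + (-25 - r) = -34 - r)
√(4658 + U(64)) = √(4658 + (-34 - 1*64)) = √(4658 + (-34 - 64)) = √(4658 - 98) = √4560 = 4*√285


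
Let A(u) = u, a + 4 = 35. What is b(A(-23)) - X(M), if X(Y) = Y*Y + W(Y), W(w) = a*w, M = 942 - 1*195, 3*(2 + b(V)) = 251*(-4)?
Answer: -1744508/3 ≈ -5.8150e+5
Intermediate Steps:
a = 31 (a = -4 + 35 = 31)
b(V) = -1010/3 (b(V) = -2 + (251*(-4))/3 = -2 + (⅓)*(-1004) = -2 - 1004/3 = -1010/3)
M = 747 (M = 942 - 195 = 747)
W(w) = 31*w
X(Y) = Y² + 31*Y (X(Y) = Y*Y + 31*Y = Y² + 31*Y)
b(A(-23)) - X(M) = -1010/3 - 747*(31 + 747) = -1010/3 - 747*778 = -1010/3 - 1*581166 = -1010/3 - 581166 = -1744508/3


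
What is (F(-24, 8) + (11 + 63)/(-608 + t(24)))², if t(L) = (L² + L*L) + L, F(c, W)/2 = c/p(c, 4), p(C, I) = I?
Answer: 11363641/80656 ≈ 140.89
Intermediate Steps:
F(c, W) = c/2 (F(c, W) = 2*(c/4) = c/2)
t(L) = L + 2*L² (t(L) = (L² + L²) + L = 2*L² + L = L + 2*L²)
(F(-24, 8) + (11 + 63)/(-608 + t(24)))² = ((½)*(-24) + (11 + 63)/(-608 + 24*(1 + 2*24)))² = (-12 + 74/(-608 + 24*(1 + 48)))² = (-12 + 74/(-608 + 24*49))² = (-12 + 74/(-608 + 1176))² = (-12 + 74/568)² = (-12 + 74*(1/568))² = (-12 + 37/284)² = (-3371/284)² = 11363641/80656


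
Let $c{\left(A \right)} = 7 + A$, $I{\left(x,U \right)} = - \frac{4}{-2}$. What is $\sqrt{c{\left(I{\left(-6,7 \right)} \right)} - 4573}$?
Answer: $2 i \sqrt{1141} \approx 67.557 i$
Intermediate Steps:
$I{\left(x,U \right)} = 2$ ($I{\left(x,U \right)} = \left(-4\right) \left(- \frac{1}{2}\right) = 2$)
$\sqrt{c{\left(I{\left(-6,7 \right)} \right)} - 4573} = \sqrt{\left(7 + 2\right) - 4573} = \sqrt{9 - 4573} = \sqrt{-4564} = 2 i \sqrt{1141}$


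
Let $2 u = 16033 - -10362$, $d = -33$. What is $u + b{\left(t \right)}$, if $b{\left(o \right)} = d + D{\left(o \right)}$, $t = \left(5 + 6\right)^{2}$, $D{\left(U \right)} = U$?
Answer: $\frac{26571}{2} \approx 13286.0$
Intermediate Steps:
$u = \frac{26395}{2}$ ($u = \frac{16033 - -10362}{2} = \frac{16033 + 10362}{2} = \frac{1}{2} \cdot 26395 = \frac{26395}{2} \approx 13198.0$)
$t = 121$ ($t = 11^{2} = 121$)
$b{\left(o \right)} = -33 + o$
$u + b{\left(t \right)} = \frac{26395}{2} + \left(-33 + 121\right) = \frac{26395}{2} + 88 = \frac{26571}{2}$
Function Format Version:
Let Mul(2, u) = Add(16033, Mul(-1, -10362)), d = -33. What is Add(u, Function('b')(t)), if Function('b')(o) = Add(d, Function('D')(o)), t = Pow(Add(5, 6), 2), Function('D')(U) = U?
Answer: Rational(26571, 2) ≈ 13286.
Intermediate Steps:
u = Rational(26395, 2) (u = Mul(Rational(1, 2), Add(16033, Mul(-1, -10362))) = Mul(Rational(1, 2), Add(16033, 10362)) = Mul(Rational(1, 2), 26395) = Rational(26395, 2) ≈ 13198.)
t = 121 (t = Pow(11, 2) = 121)
Function('b')(o) = Add(-33, o)
Add(u, Function('b')(t)) = Add(Rational(26395, 2), Add(-33, 121)) = Add(Rational(26395, 2), 88) = Rational(26571, 2)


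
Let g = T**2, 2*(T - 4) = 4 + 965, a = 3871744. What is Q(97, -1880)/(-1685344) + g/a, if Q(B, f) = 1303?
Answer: 49641568539/815652564992 ≈ 0.060861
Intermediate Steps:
T = 977/2 (T = 4 + (4 + 965)/2 = 4 + (1/2)*969 = 4 + 969/2 = 977/2 ≈ 488.50)
g = 954529/4 (g = (977/2)**2 = 954529/4 ≈ 2.3863e+5)
Q(97, -1880)/(-1685344) + g/a = 1303/(-1685344) + (954529/4)/3871744 = 1303*(-1/1685344) + (954529/4)*(1/3871744) = -1303/1685344 + 954529/15486976 = 49641568539/815652564992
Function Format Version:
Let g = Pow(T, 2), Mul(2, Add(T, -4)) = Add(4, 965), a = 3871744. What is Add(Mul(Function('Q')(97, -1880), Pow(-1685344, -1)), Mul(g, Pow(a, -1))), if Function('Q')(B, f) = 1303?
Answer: Rational(49641568539, 815652564992) ≈ 0.060861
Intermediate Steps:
T = Rational(977, 2) (T = Add(4, Mul(Rational(1, 2), Add(4, 965))) = Add(4, Mul(Rational(1, 2), 969)) = Add(4, Rational(969, 2)) = Rational(977, 2) ≈ 488.50)
g = Rational(954529, 4) (g = Pow(Rational(977, 2), 2) = Rational(954529, 4) ≈ 2.3863e+5)
Add(Mul(Function('Q')(97, -1880), Pow(-1685344, -1)), Mul(g, Pow(a, -1))) = Add(Mul(1303, Pow(-1685344, -1)), Mul(Rational(954529, 4), Pow(3871744, -1))) = Add(Mul(1303, Rational(-1, 1685344)), Mul(Rational(954529, 4), Rational(1, 3871744))) = Add(Rational(-1303, 1685344), Rational(954529, 15486976)) = Rational(49641568539, 815652564992)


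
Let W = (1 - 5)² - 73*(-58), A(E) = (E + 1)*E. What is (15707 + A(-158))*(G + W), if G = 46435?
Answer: 2053401405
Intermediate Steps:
A(E) = E*(1 + E) (A(E) = (1 + E)*E = E*(1 + E))
W = 4250 (W = (-4)² + 4234 = 16 + 4234 = 4250)
(15707 + A(-158))*(G + W) = (15707 - 158*(1 - 158))*(46435 + 4250) = (15707 - 158*(-157))*50685 = (15707 + 24806)*50685 = 40513*50685 = 2053401405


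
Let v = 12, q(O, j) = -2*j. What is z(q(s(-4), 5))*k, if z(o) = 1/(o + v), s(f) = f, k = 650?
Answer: 325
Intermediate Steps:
z(o) = 1/(12 + o) (z(o) = 1/(o + 12) = 1/(12 + o))
z(q(s(-4), 5))*k = 650/(12 - 2*5) = 650/(12 - 10) = 650/2 = (½)*650 = 325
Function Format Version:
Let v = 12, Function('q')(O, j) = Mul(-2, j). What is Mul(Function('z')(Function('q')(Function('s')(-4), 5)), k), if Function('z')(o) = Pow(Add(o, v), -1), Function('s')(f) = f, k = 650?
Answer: 325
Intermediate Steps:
Function('z')(o) = Pow(Add(12, o), -1) (Function('z')(o) = Pow(Add(o, 12), -1) = Pow(Add(12, o), -1))
Mul(Function('z')(Function('q')(Function('s')(-4), 5)), k) = Mul(Pow(Add(12, Mul(-2, 5)), -1), 650) = Mul(Pow(Add(12, -10), -1), 650) = Mul(Pow(2, -1), 650) = Mul(Rational(1, 2), 650) = 325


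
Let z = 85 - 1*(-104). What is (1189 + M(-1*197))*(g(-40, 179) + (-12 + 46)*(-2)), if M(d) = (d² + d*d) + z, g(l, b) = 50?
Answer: -1421928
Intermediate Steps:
z = 189 (z = 85 + 104 = 189)
M(d) = 189 + 2*d² (M(d) = (d² + d*d) + 189 = (d² + d²) + 189 = 2*d² + 189 = 189 + 2*d²)
(1189 + M(-1*197))*(g(-40, 179) + (-12 + 46)*(-2)) = (1189 + (189 + 2*(-1*197)²))*(50 + (-12 + 46)*(-2)) = (1189 + (189 + 2*(-197)²))*(50 + 34*(-2)) = (1189 + (189 + 2*38809))*(50 - 68) = (1189 + (189 + 77618))*(-18) = (1189 + 77807)*(-18) = 78996*(-18) = -1421928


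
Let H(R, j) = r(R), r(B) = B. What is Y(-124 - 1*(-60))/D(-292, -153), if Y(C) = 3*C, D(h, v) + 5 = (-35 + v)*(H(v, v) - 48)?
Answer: -192/37783 ≈ -0.0050817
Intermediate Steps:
H(R, j) = R
D(h, v) = -5 + (-48 + v)*(-35 + v) (D(h, v) = -5 + (-35 + v)*(v - 48) = -5 + (-35 + v)*(-48 + v) = -5 + (-48 + v)*(-35 + v))
Y(-124 - 1*(-60))/D(-292, -153) = (3*(-124 - 1*(-60)))/(1675 + (-153)² - 83*(-153)) = (3*(-124 + 60))/(1675 + 23409 + 12699) = (3*(-64))/37783 = -192*1/37783 = -192/37783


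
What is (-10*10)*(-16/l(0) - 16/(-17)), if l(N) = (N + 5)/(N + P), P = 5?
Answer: 25600/17 ≈ 1505.9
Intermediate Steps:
l(N) = 1 (l(N) = (N + 5)/(N + 5) = (5 + N)/(5 + N) = 1)
(-10*10)*(-16/l(0) - 16/(-17)) = (-10*10)*(-16/1 - 16/(-17)) = -100*(-16*1 - 16*(-1/17)) = -100*(-16 + 16/17) = -100*(-256/17) = 25600/17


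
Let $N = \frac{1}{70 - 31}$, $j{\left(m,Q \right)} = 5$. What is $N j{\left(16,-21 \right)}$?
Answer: $\frac{5}{39} \approx 0.12821$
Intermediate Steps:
$N = \frac{1}{39} \approx 0.025641$
$N j{\left(16,-21 \right)} = \frac{1}{39} \cdot 5 = \frac{5}{39}$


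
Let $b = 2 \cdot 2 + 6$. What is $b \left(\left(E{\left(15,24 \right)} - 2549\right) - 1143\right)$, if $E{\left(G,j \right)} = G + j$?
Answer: $-36530$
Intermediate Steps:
$b = 10$ ($b = 4 + 6 = 10$)
$b \left(\left(E{\left(15,24 \right)} - 2549\right) - 1143\right) = 10 \left(\left(\left(15 + 24\right) - 2549\right) - 1143\right) = 10 \left(\left(39 - 2549\right) - 1143\right) = 10 \left(-2510 - 1143\right) = 10 \left(-3653\right) = -36530$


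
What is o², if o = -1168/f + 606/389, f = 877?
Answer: 5945952100/116385369409 ≈ 0.051088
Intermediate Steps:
o = 77110/341153 (o = -1168/877 + 606/389 = 77110/341153 ≈ 0.22603)
o² = (77110/341153)² = 5945952100/116385369409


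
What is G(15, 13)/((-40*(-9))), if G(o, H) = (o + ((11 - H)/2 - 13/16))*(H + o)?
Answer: 1477/1440 ≈ 1.0257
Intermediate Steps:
G(o, H) = (H + o)*(75/16 + o - H/2) (G(o, H) = (o + ((11 - H)*(1/2) - 13*1/16))*(H + o) = (o + ((11/2 - H/2) - 13/16))*(H + o) = (o + (75/16 - H/2))*(H + o) = (75/16 + o - H/2)*(H + o) = (H + o)*(75/16 + o - H/2))
G(15, 13)/((-40*(-9))) = (15**2 - 1/2*13**2 + (75/16)*13 + (75/16)*15 + (1/2)*13*15)/((-40*(-9))) = (225 - 1/2*169 + 975/16 + 1125/16 + 195/2)/360 = (225 - 169/2 + 975/16 + 1125/16 + 195/2)*(1/360) = (1477/4)*(1/360) = 1477/1440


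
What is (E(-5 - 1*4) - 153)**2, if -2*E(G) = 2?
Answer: 23716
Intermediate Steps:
E(G) = -1 (E(G) = -1/2*2 = -1)
(E(-5 - 1*4) - 153)**2 = (-1 - 153)**2 = (-154)**2 = 23716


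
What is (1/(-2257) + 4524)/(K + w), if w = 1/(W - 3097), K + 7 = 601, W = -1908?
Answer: 51104388335/6709991033 ≈ 7.6162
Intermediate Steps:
K = 594 (K = -7 + 601 = 594)
w = -1/5005 (w = 1/(-1908 - 3097) = 1/(-5005) = -1/5005 ≈ -0.00019980)
(1/(-2257) + 4524)/(K + w) = (1/(-2257) + 4524)/(594 - 1/5005) = (-1/2257 + 4524)/(2972969/5005) = (10210667/2257)*(5005/2972969) = 51104388335/6709991033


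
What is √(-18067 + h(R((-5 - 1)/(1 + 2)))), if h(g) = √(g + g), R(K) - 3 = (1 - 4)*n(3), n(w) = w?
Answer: √(-18067 + 2*I*√3) ≈ 0.013 + 134.41*I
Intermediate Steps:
R(K) = -6 (R(K) = 3 + (1 - 4)*3 = 3 - 3*3 = 3 - 9 = -6)
h(g) = √2*√g (h(g) = √(2*g) = √2*√g)
√(-18067 + h(R((-5 - 1)/(1 + 2)))) = √(-18067 + √2*√(-6)) = √(-18067 + √2*(I*√6)) = √(-18067 + 2*I*√3)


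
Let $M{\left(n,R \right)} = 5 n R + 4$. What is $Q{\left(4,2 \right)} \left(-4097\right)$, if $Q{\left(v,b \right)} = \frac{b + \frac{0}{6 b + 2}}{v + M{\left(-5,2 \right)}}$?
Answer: $\frac{4097}{21} \approx 195.1$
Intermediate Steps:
$M{\left(n,R \right)} = 4 + 5 R n$ ($M{\left(n,R \right)} = 5 R n + 4 = 4 + 5 R n$)
$Q{\left(v,b \right)} = \frac{b}{-46 + v}$ ($Q{\left(v,b \right)} = \frac{b + \frac{0}{6 b + 2}}{v + \left(4 + 5 \cdot 2 \left(-5\right)\right)} = \frac{b + \frac{0}{2 + 6 b}}{v + \left(4 - 50\right)} = \frac{b + 0}{v - 46} = \frac{b}{-46 + v}$)
$Q{\left(4,2 \right)} \left(-4097\right) = \frac{2}{-46 + 4} \left(-4097\right) = \frac{2}{-42} \left(-4097\right) = 2 \left(- \frac{1}{42}\right) \left(-4097\right) = \left(- \frac{1}{21}\right) \left(-4097\right) = \frac{4097}{21}$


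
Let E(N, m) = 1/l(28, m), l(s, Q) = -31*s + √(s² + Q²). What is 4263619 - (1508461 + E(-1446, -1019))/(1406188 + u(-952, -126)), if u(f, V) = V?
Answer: 1712872008665434289/401741440702 - √1039145/401741440702 ≈ 4.2636e+6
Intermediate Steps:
l(s, Q) = √(Q² + s²) - 31*s (l(s, Q) = -31*s + √(Q² + s²) = √(Q² + s²) - 31*s)
E(N, m) = 1/(-868 + √(784 + m²)) (E(N, m) = 1/(√(m² + 28²) - 31*28) = 1/(√(m² + 784) - 868) = 1/(√(784 + m²) - 868) = 1/(-868 + √(784 + m²)))
4263619 - (1508461 + E(-1446, -1019))/(1406188 + u(-952, -126)) = 4263619 - (1508461 + 1/(-868 + √(784 + (-1019)²)))/(1406188 - 126) = 4263619 - (1508461 + 1/(-868 + √(784 + 1038361)))/1406062 = 4263619 - (1508461 + 1/(-868 + √1039145))/1406062 = 4263619 - (1508461/1406062 + 1/(1406062*(-868 + √1039145))) = 4263619 + (-1508461/1406062 - 1/(1406062*(-868 + √1039145))) = 5994911149917/1406062 - 1/(1406062*(-868 + √1039145))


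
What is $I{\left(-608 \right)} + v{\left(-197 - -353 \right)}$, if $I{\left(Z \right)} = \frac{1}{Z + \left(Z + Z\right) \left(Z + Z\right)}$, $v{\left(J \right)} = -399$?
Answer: $- \frac{589741151}{1478048} \approx -399.0$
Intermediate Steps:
$I{\left(Z \right)} = \frac{1}{Z + 4 Z^{2}}$ ($I{\left(Z \right)} = \frac{1}{Z + 2 Z 2 Z} = \frac{1}{Z + 4 Z^{2}}$)
$I{\left(-608 \right)} + v{\left(-197 - -353 \right)} = \frac{1}{\left(-608\right) \left(1 + 4 \left(-608\right)\right)} - 399 = - \frac{1}{608 \left(1 - 2432\right)} - 399 = - \frac{1}{608 \left(-2431\right)} - 399 = \left(- \frac{1}{608}\right) \left(- \frac{1}{2431}\right) - 399 = \frac{1}{1478048} - 399 = - \frac{589741151}{1478048}$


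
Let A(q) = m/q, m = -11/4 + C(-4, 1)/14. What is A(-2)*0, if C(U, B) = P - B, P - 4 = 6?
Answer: 0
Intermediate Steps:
P = 10 (P = 4 + 6 = 10)
C(U, B) = 10 - B
m = -59/28 (m = -11/4 + (10 - 1*1)/14 = -11*1/4 + (10 - 1)*(1/14) = -11/4 + 9*(1/14) = -11/4 + 9/14 = -59/28 ≈ -2.1071)
A(q) = -59/(28*q)
A(-2)*0 = -59/28/(-2)*0 = -59/28*(-1/2)*0 = (59/56)*0 = 0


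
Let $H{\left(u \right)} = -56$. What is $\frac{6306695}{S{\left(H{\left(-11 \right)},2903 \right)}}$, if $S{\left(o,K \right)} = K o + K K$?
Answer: $\frac{6306695}{8264841} \approx 0.76307$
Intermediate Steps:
$S{\left(o,K \right)} = K^{2} + K o$ ($S{\left(o,K \right)} = K o + K^{2} = K^{2} + K o$)
$\frac{6306695}{S{\left(H{\left(-11 \right)},2903 \right)}} = \frac{6306695}{2903 \left(2903 - 56\right)} = \frac{6306695}{2903 \cdot 2847} = \frac{6306695}{8264841}$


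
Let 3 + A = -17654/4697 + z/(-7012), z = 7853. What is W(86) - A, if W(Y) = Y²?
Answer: 34835633375/4705052 ≈ 7403.9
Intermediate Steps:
A = -37068783/4705052 (A = -3 + (-17654/4697 + 7853/(-7012)) = -3 + (-17654*1/4697 + 7853*(-1/7012)) = -3 + (-2522/671 - 7853/7012) = -3 - 22953627/4705052 = -37068783/4705052 ≈ -7.8785)
W(86) - A = 86² - 1*(-37068783/4705052) = 7396 + 37068783/4705052 = 34835633375/4705052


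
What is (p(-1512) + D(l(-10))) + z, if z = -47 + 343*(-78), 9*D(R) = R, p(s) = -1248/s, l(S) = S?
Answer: -187609/7 ≈ -26801.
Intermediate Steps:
D(R) = R/9
z = -26801 (z = -47 - 26754 = -26801)
(p(-1512) + D(l(-10))) + z = (-1248/(-1512) + (⅑)*(-10)) - 26801 = (-1248*(-1/1512) - 10/9) - 26801 = (52/63 - 10/9) - 26801 = -2/7 - 26801 = -187609/7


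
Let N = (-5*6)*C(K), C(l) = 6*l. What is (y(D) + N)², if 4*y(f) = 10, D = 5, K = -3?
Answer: 1177225/4 ≈ 2.9431e+5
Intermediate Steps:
y(f) = 5/2 (y(f) = (¼)*10 = 5/2)
N = 540 (N = (-5*6)*(6*(-3)) = -30*(-18) = 540)
(y(D) + N)² = (5/2 + 540)² = (1085/2)² = 1177225/4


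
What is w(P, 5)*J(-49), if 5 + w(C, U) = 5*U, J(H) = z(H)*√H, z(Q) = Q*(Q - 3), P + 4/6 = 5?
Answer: 356720*I ≈ 3.5672e+5*I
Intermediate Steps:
P = 13/3 (P = -⅔ + 5 = 13/3 ≈ 4.3333)
z(Q) = Q*(-3 + Q)
J(H) = H^(3/2)*(-3 + H) (J(H) = (H*(-3 + H))*√H = H^(3/2)*(-3 + H))
w(C, U) = -5 + 5*U
w(P, 5)*J(-49) = (-5 + 5*5)*((-49)^(3/2)*(-3 - 49)) = (-5 + 25)*(-343*I*(-52)) = 20*(17836*I) = 356720*I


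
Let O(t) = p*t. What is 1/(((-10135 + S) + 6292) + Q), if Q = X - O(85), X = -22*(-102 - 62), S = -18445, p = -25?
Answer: -1/16555 ≈ -6.0405e-5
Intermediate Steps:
X = 3608 (X = -22*(-164) = 3608)
O(t) = -25*t
Q = 5733 (Q = 3608 - (-25)*85 = 3608 - 1*(-2125) = 3608 + 2125 = 5733)
1/(((-10135 + S) + 6292) + Q) = 1/(((-10135 - 18445) + 6292) + 5733) = 1/((-28580 + 6292) + 5733) = 1/(-22288 + 5733) = 1/(-16555) = -1/16555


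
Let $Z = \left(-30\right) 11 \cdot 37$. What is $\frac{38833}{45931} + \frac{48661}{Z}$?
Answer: $- \frac{1760897461}{560817510} \approx -3.1399$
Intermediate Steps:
$Z = -12210$ ($Z = \left(-330\right) 37 = -12210$)
$\frac{38833}{45931} + \frac{48661}{Z} = \frac{38833}{45931} + \frac{48661}{-12210} = 38833 \cdot \frac{1}{45931} + 48661 \left(- \frac{1}{12210}\right) = \frac{38833}{45931} - \frac{48661}{12210} = - \frac{1760897461}{560817510}$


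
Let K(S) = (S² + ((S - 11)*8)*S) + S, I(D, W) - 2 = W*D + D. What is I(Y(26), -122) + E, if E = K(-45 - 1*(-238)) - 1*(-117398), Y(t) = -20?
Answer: 438270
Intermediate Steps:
I(D, W) = 2 + D + D*W (I(D, W) = 2 + (W*D + D) = 2 + (D*W + D) = 2 + (D + D*W) = 2 + D + D*W)
K(S) = S + S² + S*(-88 + 8*S) (K(S) = (S² + ((-11 + S)*8)*S) + S = (S² + (-88 + 8*S)*S) + S = (S² + S*(-88 + 8*S)) + S = S + S² + S*(-88 + 8*S))
E = 435848 (E = 3*(-45 - 1*(-238))*(-29 + 3*(-45 - 1*(-238))) - 1*(-117398) = 3*(-45 + 238)*(-29 + 3*(-45 + 238)) + 117398 = 3*193*(-29 + 3*193) + 117398 = 3*193*(-29 + 579) + 117398 = 3*193*550 + 117398 = 318450 + 117398 = 435848)
I(Y(26), -122) + E = (2 - 20 - 20*(-122)) + 435848 = (2 - 20 + 2440) + 435848 = 2422 + 435848 = 438270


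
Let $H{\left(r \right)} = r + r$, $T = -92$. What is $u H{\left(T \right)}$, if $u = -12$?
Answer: $2208$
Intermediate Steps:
$H{\left(r \right)} = 2 r$
$u H{\left(T \right)} = - 12 \cdot 2 \left(-92\right) = \left(-12\right) \left(-184\right) = 2208$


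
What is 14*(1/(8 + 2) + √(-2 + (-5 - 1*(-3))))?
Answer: 7/5 + 28*I ≈ 1.4 + 28.0*I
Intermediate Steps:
14*(1/(8 + 2) + √(-2 + (-5 - 1*(-3)))) = 14*(1/10 + √(-2 + (-5 + 3))) = 14*(⅒ + √(-2 - 2)) = 14*(⅒ + √(-4)) = 14*(⅒ + 2*I) = 7/5 + 28*I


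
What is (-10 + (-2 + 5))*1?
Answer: -7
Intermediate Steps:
(-10 + (-2 + 5))*1 = (-10 + 3)*1 = -7*1 = -7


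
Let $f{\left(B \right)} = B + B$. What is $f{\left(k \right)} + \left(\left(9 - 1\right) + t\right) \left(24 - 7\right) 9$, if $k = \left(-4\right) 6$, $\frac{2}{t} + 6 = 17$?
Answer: $\frac{13242}{11} \approx 1203.8$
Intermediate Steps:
$t = \frac{2}{11}$ ($t = \frac{2}{-6 + 17} = \frac{2}{11} \approx 0.18182$)
$k = -24$
$f{\left(B \right)} = 2 B$
$f{\left(k \right)} + \left(\left(9 - 1\right) + t\right) \left(24 - 7\right) 9 = 2 \left(-24\right) + \left(\left(9 - 1\right) + \frac{2}{11}\right) \left(24 - 7\right) 9 = -48 + \left(8 + \frac{2}{11}\right) 17 \cdot 9 = -48 + \frac{90}{11} \cdot 17 \cdot 9 = -48 + \frac{1530}{11} \cdot 9 = -48 + \frac{13770}{11} = \frac{13242}{11}$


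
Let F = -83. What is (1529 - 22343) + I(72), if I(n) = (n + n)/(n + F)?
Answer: -229098/11 ≈ -20827.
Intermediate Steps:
I(n) = 2*n/(-83 + n) (I(n) = (n + n)/(n - 83) = (2*n)/(-83 + n) = 2*n/(-83 + n))
(1529 - 22343) + I(72) = (1529 - 22343) + 2*72/(-83 + 72) = -20814 + 2*72/(-11) = -20814 + 2*72*(-1/11) = -20814 - 144/11 = -229098/11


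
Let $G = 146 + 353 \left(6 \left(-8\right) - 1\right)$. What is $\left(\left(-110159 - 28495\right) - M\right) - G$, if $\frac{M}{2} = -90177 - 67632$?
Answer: $194115$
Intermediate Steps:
$M = -315618$ ($M = 2 \left(-90177 - 67632\right) = 2 \left(-157809\right) = -315618$)
$G = -17151$ ($G = 146 + 353 \left(-48 - 1\right) = 146 + 353 \left(-49\right) = 146 - 17297 = -17151$)
$\left(\left(-110159 - 28495\right) - M\right) - G = \left(\left(-110159 - 28495\right) - -315618\right) - -17151 = \left(-138654 + 315618\right) + 17151 = 176964 + 17151 = 194115$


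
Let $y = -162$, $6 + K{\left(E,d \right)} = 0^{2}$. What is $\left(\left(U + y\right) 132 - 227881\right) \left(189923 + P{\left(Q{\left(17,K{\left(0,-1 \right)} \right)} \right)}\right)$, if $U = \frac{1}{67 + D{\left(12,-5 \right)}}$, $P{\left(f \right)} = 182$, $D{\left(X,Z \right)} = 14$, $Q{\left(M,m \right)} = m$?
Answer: $- \frac{1279427751655}{27} \approx -4.7386 \cdot 10^{10}$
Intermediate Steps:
$K{\left(E,d \right)} = -6$ ($K{\left(E,d \right)} = -6 + 0^{2} = -6 + 0 = -6$)
$U = \frac{1}{81}$ ($U = \frac{1}{67 + 14} = \frac{1}{81} \approx 0.012346$)
$\left(\left(U + y\right) 132 - 227881\right) \left(189923 + P{\left(Q{\left(17,K{\left(0,-1 \right)} \right)} \right)}\right) = \left(\left(\frac{1}{81} - 162\right) 132 - 227881\right) \left(189923 + 182\right) = \left(\left(- \frac{13121}{81}\right) 132 - 227881\right) 190105 = \left(- \frac{577324}{27} - 227881\right) 190105 = \left(- \frac{6730111}{27}\right) 190105 = - \frac{1279427751655}{27}$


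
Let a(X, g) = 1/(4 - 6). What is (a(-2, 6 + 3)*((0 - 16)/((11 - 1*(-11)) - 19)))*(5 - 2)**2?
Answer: 24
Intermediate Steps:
a(X, g) = -1/2 (a(X, g) = 1/(-2) = -1/2)
(a(-2, 6 + 3)*((0 - 16)/((11 - 1*(-11)) - 19)))*(5 - 2)**2 = (-(0 - 16)/(2*((11 - 1*(-11)) - 19)))*(5 - 2)**2 = -(-8)/((11 + 11) - 19)*3**2 = -(-8)/(22 - 19)*9 = -(-8)/3*9 = -1/2*(-16/3)*9 = (8/3)*9 = 24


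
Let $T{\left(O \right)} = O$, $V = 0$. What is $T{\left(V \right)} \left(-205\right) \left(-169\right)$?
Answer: $0$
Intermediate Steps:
$T{\left(V \right)} \left(-205\right) \left(-169\right) = 0 \left(-205\right) \left(-169\right) = 0 \left(-169\right) = 0$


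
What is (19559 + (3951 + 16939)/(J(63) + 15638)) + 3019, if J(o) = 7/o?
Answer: 3177883464/140743 ≈ 22579.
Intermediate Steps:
(19559 + (3951 + 16939)/(J(63) + 15638)) + 3019 = (19559 + (3951 + 16939)/(7/63 + 15638)) + 3019 = (19559 + 20890/(7*(1/63) + 15638)) + 3019 = (19559 + 20890/(⅑ + 15638)) + 3019 = (19559 + 20890/(140743/9)) + 3019 = (19559 + 20890*(9/140743)) + 3019 = (19559 + 188010/140743) + 3019 = 2752980347/140743 + 3019 = 3177883464/140743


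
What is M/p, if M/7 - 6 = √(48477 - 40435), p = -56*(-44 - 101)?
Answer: 3/580 + √8042/1160 ≈ 0.082480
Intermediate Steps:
p = 8120 (p = -56*(-145) = 8120)
M = 42 + 7*√8042 (M = 42 + 7*√(48477 - 40435) = 42 + 7*√8042 ≈ 669.74)
M/p = (42 + 7*√8042)/8120 = (42 + 7*√8042)*(1/8120) = 3/580 + √8042/1160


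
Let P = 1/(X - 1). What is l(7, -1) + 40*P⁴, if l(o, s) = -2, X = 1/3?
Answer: 401/2 ≈ 200.50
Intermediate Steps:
X = ⅓ ≈ 0.33333
P = -3/2 (P = 1/(⅓ - 1) = 1/(-⅔) = -3/2 ≈ -1.5000)
l(7, -1) + 40*P⁴ = -2 + 40*(-3/2)⁴ = -2 + 40*(81/16) = -2 + 405/2 = 401/2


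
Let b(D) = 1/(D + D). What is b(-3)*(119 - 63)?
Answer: -28/3 ≈ -9.3333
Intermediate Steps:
b(D) = 1/(2*D)
b(-3)*(119 - 63) = ((½)/(-3))*(119 - 63) = ((½)*(-⅓))*56 = -⅙*56 = -28/3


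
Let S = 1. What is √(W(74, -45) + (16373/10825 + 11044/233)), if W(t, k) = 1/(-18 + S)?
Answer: 4*√224540806812254/8575565 ≈ 6.9895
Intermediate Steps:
W(t, k) = -1/17 (W(t, k) = 1/(-18 + 1) = 1/(-17) = -1/17)
√(W(74, -45) + (16373/10825 + 11044/233)) = √(-1/17 + (16373/10825 + 11044/233)) = √(-1/17 + 123366209/2522225) = √(2094703328/42877825) = 4*√224540806812254/8575565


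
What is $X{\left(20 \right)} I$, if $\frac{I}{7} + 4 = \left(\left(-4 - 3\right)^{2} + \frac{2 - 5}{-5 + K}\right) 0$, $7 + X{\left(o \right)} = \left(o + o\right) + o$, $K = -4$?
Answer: $-1484$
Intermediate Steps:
$X{\left(o \right)} = -7 + 3 o$ ($X{\left(o \right)} = -7 + \left(\left(o + o\right) + o\right) = -7 + \left(2 o + o\right) = -7 + 3 o$)
$I = -28$ ($I = -28 + 7 \left(\left(-4 - 3\right)^{2} + \frac{2 - 5}{-5 - 4}\right) 0 = -28 + 7 \left(\left(-7\right)^{2} - \frac{3}{-9}\right) 0 = -28 + 7 \left(49 - - \frac{1}{3}\right) 0 = -28 + 7 \left(49 + \frac{1}{3}\right) 0 = -28 + 7 \cdot \frac{148}{3} \cdot 0 = -28 + 7 \cdot 0 = -28 + 0 = -28$)
$X{\left(20 \right)} I = \left(-7 + 3 \cdot 20\right) \left(-28\right) = \left(-7 + 60\right) \left(-28\right) = 53 \left(-28\right) = -1484$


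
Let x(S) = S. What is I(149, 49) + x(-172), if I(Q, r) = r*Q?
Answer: 7129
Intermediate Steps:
I(Q, r) = Q*r
I(149, 49) + x(-172) = 149*49 - 172 = 7301 - 172 = 7129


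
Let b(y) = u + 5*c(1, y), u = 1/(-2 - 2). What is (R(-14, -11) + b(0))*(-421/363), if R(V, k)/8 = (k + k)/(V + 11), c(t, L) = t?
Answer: -320381/4356 ≈ -73.549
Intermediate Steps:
R(V, k) = 16*k/(11 + V) (R(V, k) = 8*((k + k)/(V + 11)) = 8*((2*k)/(11 + V)) = 8*(2*k/(11 + V)) = 16*k/(11 + V))
u = -¼ (u = 1/(-4) = -¼ ≈ -0.25000)
b(y) = 19/4 (b(y) = -¼ + 5*1 = -¼ + 5 = 19/4)
(R(-14, -11) + b(0))*(-421/363) = (16*(-11)/(11 - 14) + 19/4)*(-421/363) = (16*(-11)/(-3) + 19/4)*(-421*1/363) = (16*(-11)*(-⅓) + 19/4)*(-421/363) = (176/3 + 19/4)*(-421/363) = (761/12)*(-421/363) = -320381/4356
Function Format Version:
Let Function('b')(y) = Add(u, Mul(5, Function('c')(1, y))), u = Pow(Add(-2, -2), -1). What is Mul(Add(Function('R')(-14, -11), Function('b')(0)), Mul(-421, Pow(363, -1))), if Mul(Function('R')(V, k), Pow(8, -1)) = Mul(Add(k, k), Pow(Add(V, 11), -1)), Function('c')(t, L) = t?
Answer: Rational(-320381, 4356) ≈ -73.549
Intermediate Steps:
Function('R')(V, k) = Mul(16, k, Pow(Add(11, V), -1)) (Function('R')(V, k) = Mul(8, Mul(Add(k, k), Pow(Add(V, 11), -1))) = Mul(8, Mul(Mul(2, k), Pow(Add(11, V), -1))) = Mul(8, Mul(2, k, Pow(Add(11, V), -1))) = Mul(16, k, Pow(Add(11, V), -1)))
u = Rational(-1, 4) (u = Pow(-4, -1) = Rational(-1, 4) ≈ -0.25000)
Function('b')(y) = Rational(19, 4) (Function('b')(y) = Add(Rational(-1, 4), Mul(5, 1)) = Add(Rational(-1, 4), 5) = Rational(19, 4))
Mul(Add(Function('R')(-14, -11), Function('b')(0)), Mul(-421, Pow(363, -1))) = Mul(Add(Mul(16, -11, Pow(Add(11, -14), -1)), Rational(19, 4)), Mul(-421, Pow(363, -1))) = Mul(Add(Mul(16, -11, Pow(-3, -1)), Rational(19, 4)), Mul(-421, Rational(1, 363))) = Mul(Add(Mul(16, -11, Rational(-1, 3)), Rational(19, 4)), Rational(-421, 363)) = Mul(Add(Rational(176, 3), Rational(19, 4)), Rational(-421, 363)) = Mul(Rational(761, 12), Rational(-421, 363)) = Rational(-320381, 4356)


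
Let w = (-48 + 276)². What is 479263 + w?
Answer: 531247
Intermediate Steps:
w = 51984 (w = 228² = 51984)
479263 + w = 479263 + 51984 = 531247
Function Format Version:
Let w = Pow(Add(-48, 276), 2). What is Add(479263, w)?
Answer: 531247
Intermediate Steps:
w = 51984 (w = Pow(228, 2) = 51984)
Add(479263, w) = Add(479263, 51984) = 531247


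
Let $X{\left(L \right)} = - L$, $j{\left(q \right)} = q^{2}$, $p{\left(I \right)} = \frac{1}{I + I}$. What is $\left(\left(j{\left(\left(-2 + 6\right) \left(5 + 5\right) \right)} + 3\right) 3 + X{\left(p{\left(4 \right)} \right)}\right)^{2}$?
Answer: $\frac{1480017841}{64} \approx 2.3125 \cdot 10^{7}$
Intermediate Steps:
$p{\left(I \right)} = \frac{1}{2 I}$
$\left(\left(j{\left(\left(-2 + 6\right) \left(5 + 5\right) \right)} + 3\right) 3 + X{\left(p{\left(4 \right)} \right)}\right)^{2} = \left(\left(\left(\left(-2 + 6\right) \left(5 + 5\right)\right)^{2} + 3\right) 3 - \frac{1}{2 \cdot 4}\right)^{2} = \left(\left(\left(4 \cdot 10\right)^{2} + 3\right) 3 - \frac{1}{2} \cdot \frac{1}{4}\right)^{2} = \left(\left(40^{2} + 3\right) 3 - \frac{1}{8}\right)^{2} = \left(\left(1600 + 3\right) 3 - \frac{1}{8}\right)^{2} = \left(1603 \cdot 3 - \frac{1}{8}\right)^{2} = \left(4809 - \frac{1}{8}\right)^{2} = \left(\frac{38471}{8}\right)^{2} = \frac{1480017841}{64}$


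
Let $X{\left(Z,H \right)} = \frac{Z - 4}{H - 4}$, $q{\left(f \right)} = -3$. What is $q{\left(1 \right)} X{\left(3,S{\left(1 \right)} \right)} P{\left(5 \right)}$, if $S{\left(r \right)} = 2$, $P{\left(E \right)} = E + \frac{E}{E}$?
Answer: $-9$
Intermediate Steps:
$P{\left(E \right)} = 1 + E$ ($P{\left(E \right)} = E + 1 = 1 + E$)
$X{\left(Z,H \right)} = \frac{-4 + Z}{-4 + H}$
$q{\left(1 \right)} X{\left(3,S{\left(1 \right)} \right)} P{\left(5 \right)} = - 3 \frac{-4 + 3}{-4 + 2} \left(1 + 5\right) = - 3 \frac{1}{-2} \left(-1\right) 6 = - 3 \left(\left(- \frac{1}{2}\right) \left(-1\right)\right) 6 = \left(-3\right) \frac{1}{2} \cdot 6 = \left(- \frac{3}{2}\right) 6 = -9$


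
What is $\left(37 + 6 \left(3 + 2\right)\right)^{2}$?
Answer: $4489$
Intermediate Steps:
$\left(37 + 6 \left(3 + 2\right)\right)^{2} = \left(37 + 6 \cdot 5\right)^{2} = \left(37 + 30\right)^{2} = 67^{2} = 4489$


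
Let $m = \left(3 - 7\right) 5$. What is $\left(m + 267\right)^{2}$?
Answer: $61009$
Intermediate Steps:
$m = -20$ ($m = \left(-4\right) 5 = -20$)
$\left(m + 267\right)^{2} = \left(-20 + 267\right)^{2} = 247^{2} = 61009$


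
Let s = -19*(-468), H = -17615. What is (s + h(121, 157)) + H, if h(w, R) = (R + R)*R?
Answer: 40575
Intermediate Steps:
h(w, R) = 2*R² (h(w, R) = (2*R)*R = 2*R²)
s = 8892
(s + h(121, 157)) + H = (8892 + 2*157²) - 17615 = (8892 + 2*24649) - 17615 = (8892 + 49298) - 17615 = 58190 - 17615 = 40575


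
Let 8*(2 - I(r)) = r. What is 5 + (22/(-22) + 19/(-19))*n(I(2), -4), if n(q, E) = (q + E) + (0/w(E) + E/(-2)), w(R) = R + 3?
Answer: 11/2 ≈ 5.5000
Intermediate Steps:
w(R) = 3 + R
I(r) = 2 - r/8
n(q, E) = q + E/2 (n(q, E) = (q + E) + (0/(3 + E) + E/(-2)) = (E + q) + (0 + E*(-½)) = (E + q) + (0 - E/2) = (E + q) - E/2 = q + E/2)
5 + (22/(-22) + 19/(-19))*n(I(2), -4) = 5 + (22/(-22) + 19/(-19))*((2 - ⅛*2) + (½)*(-4)) = 5 + (22*(-1/22) + 19*(-1/19))*((2 - ¼) - 2) = 5 + (-1 - 1)*(7/4 - 2) = 5 - 2*(-¼) = 5 + ½ = 11/2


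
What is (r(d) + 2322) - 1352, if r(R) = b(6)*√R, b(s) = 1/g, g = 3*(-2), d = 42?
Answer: 970 - √42/6 ≈ 968.92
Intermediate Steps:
g = -6
b(s) = -⅙ (b(s) = 1/(-6) = -⅙)
r(R) = -√R/6
(r(d) + 2322) - 1352 = (-√42/6 + 2322) - 1352 = (2322 - √42/6) - 1352 = 970 - √42/6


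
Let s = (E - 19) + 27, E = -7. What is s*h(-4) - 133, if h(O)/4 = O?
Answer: -149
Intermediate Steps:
s = 1 (s = (-7 - 19) + 27 = -26 + 27 = 1)
h(O) = 4*O
s*h(-4) - 133 = 1*(4*(-4)) - 133 = 1*(-16) - 133 = -16 - 133 = -149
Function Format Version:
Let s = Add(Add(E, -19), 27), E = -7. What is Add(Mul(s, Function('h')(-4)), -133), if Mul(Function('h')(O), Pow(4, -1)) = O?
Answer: -149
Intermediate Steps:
s = 1 (s = Add(Add(-7, -19), 27) = Add(-26, 27) = 1)
Function('h')(O) = Mul(4, O)
Add(Mul(s, Function('h')(-4)), -133) = Add(Mul(1, Mul(4, -4)), -133) = Add(Mul(1, -16), -133) = Add(-16, -133) = -149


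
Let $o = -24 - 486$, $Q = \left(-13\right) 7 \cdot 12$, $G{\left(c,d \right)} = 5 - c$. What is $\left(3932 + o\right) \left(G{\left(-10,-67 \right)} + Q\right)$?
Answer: $-3685494$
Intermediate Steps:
$Q = -1092$ ($Q = \left(-91\right) 12 = -1092$)
$o = -510$ ($o = -24 - 486 = -510$)
$\left(3932 + o\right) \left(G{\left(-10,-67 \right)} + Q\right) = \left(3932 - 510\right) \left(\left(5 - -10\right) - 1092\right) = 3422 \left(\left(5 + 10\right) - 1092\right) = 3422 \left(15 - 1092\right) = 3422 \left(-1077\right) = -3685494$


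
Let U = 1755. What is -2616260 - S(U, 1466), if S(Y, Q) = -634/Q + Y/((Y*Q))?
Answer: -3835436527/1466 ≈ -2.6163e+6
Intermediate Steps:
S(Y, Q) = -633/Q (S(Y, Q) = -634/Q + Y/((Q*Y)) = -634/Q + Y*(1/(Q*Y)) = -634/Q + 1/Q = -633/Q)
-2616260 - S(U, 1466) = -2616260 - (-633)/1466 = -2616260 - 1*(-633/1466) = -2616260 + 633/1466 = -3835436527/1466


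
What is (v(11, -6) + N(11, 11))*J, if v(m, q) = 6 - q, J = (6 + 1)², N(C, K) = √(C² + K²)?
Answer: 588 + 539*√2 ≈ 1350.3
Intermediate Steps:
J = 49 (J = 7² = 49)
(v(11, -6) + N(11, 11))*J = ((6 - 1*(-6)) + √(11² + 11²))*49 = ((6 + 6) + √(121 + 121))*49 = (12 + √242)*49 = (12 + 11*√2)*49 = 588 + 539*√2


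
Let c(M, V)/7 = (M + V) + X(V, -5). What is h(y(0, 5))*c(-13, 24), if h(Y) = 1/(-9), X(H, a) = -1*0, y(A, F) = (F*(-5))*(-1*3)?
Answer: -77/9 ≈ -8.5556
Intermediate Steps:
y(A, F) = 15*F (y(A, F) = -5*F*(-3) = 15*F)
X(H, a) = 0
c(M, V) = 7*M + 7*V (c(M, V) = 7*((M + V) + 0) = 7*(M + V) = 7*M + 7*V)
h(Y) = -⅑
h(y(0, 5))*c(-13, 24) = -(7*(-13) + 7*24)/9 = -(-91 + 168)/9 = -⅑*77 = -77/9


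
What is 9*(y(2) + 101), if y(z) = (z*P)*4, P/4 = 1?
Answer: 1197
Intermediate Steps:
P = 4 (P = 4*1 = 4)
y(z) = 16*z (y(z) = (z*4)*4 = (4*z)*4 = 16*z)
9*(y(2) + 101) = 9*(16*2 + 101) = 9*(32 + 101) = 9*133 = 1197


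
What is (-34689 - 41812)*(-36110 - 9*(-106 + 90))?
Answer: 2751434966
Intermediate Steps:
(-34689 - 41812)*(-36110 - 9*(-106 + 90)) = -76501*(-36110 - 9*(-16)) = -76501*(-36110 + 144) = -76501*(-35966) = 2751434966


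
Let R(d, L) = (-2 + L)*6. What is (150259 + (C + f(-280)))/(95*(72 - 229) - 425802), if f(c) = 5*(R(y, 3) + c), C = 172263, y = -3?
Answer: -321152/440717 ≈ -0.72870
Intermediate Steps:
R(d, L) = -12 + 6*L
f(c) = 30 + 5*c (f(c) = 5*((-12 + 6*3) + c) = 5*((-12 + 18) + c) = 5*(6 + c) = 30 + 5*c)
(150259 + (C + f(-280)))/(95*(72 - 229) - 425802) = (150259 + (172263 + (30 + 5*(-280))))/(95*(72 - 229) - 425802) = (150259 + (172263 + (30 - 1400)))/(95*(-157) - 425802) = (150259 + (172263 - 1370))/(-14915 - 425802) = (150259 + 170893)/(-440717) = 321152*(-1/440717) = -321152/440717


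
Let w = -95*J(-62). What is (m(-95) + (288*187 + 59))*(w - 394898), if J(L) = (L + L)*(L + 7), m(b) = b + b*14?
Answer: -54736467020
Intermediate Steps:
m(b) = 15*b (m(b) = b + 14*b = 15*b)
J(L) = 2*L*(7 + L) (J(L) = (2*L)*(7 + L) = 2*L*(7 + L))
w = -647900 (w = -190*(-62)*(7 - 62) = -190*(-62)*(-55) = -95*6820 = -647900)
(m(-95) + (288*187 + 59))*(w - 394898) = (15*(-95) + (288*187 + 59))*(-647900 - 394898) = (-1425 + (53856 + 59))*(-1042798) = (-1425 + 53915)*(-1042798) = 52490*(-1042798) = -54736467020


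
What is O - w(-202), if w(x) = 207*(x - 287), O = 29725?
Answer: 130948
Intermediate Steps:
w(x) = -59409 + 207*x (w(x) = 207*(-287 + x) = -59409 + 207*x)
O - w(-202) = 29725 - (-59409 + 207*(-202)) = 29725 - (-59409 - 41814) = 29725 - 1*(-101223) = 29725 + 101223 = 130948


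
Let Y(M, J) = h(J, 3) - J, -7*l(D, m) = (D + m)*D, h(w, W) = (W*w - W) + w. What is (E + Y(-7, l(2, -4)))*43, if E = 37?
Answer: 10750/7 ≈ 1535.7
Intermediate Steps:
h(w, W) = w - W + W*w (h(w, W) = (-W + W*w) + w = w - W + W*w)
l(D, m) = -D*(D + m)/7 (l(D, m) = -(D + m)*D/7 = -D*(D + m)/7)
Y(M, J) = -3 + 3*J (Y(M, J) = (J - 1*3 + 3*J) - J = (J - 3 + 3*J) - J = (-3 + 4*J) - J = -3 + 3*J)
(E + Y(-7, l(2, -4)))*43 = (37 + (-3 + 3*(-1/7*2*(2 - 4))))*43 = (37 + (-3 + 3*(-1/7*2*(-2))))*43 = (37 + (-3 + 3*(4/7)))*43 = (37 + (-3 + 12/7))*43 = (37 - 9/7)*43 = (250/7)*43 = 10750/7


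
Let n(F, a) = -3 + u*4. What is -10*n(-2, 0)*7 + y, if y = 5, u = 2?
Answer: -345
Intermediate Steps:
n(F, a) = 5 (n(F, a) = -3 + 2*4 = -3 + 8 = 5)
-10*n(-2, 0)*7 + y = -50*7 + 5 = -10*35 + 5 = -350 + 5 = -345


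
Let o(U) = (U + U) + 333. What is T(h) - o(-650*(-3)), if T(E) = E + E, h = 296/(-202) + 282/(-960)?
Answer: -34231067/8080 ≈ -4236.5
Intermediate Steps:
h = -28427/16160 (h = 296*(-1/202) + 282*(-1/960) = -148/101 - 47/160 = -28427/16160 ≈ -1.7591)
T(E) = 2*E
o(U) = 333 + 2*U (o(U) = 2*U + 333 = 333 + 2*U)
T(h) - o(-650*(-3)) = 2*(-28427/16160) - (333 + 2*(-650*(-3))) = -28427/8080 - (333 + 2*1950) = -28427/8080 - (333 + 3900) = -28427/8080 - 1*4233 = -28427/8080 - 4233 = -34231067/8080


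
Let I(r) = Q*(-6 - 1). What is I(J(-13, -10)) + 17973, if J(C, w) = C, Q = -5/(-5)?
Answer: 17966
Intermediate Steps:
Q = 1 (Q = -5*(-⅕) = 1)
I(r) = -7 (I(r) = 1*(-6 - 1) = 1*(-7) = -7)
I(J(-13, -10)) + 17973 = -7 + 17973 = 17966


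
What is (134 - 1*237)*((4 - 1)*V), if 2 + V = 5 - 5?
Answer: 618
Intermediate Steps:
V = -2 (V = -2 + (5 - 5) = -2 + 0 = -2)
(134 - 1*237)*((4 - 1)*V) = (134 - 1*237)*((4 - 1)*(-2)) = (134 - 237)*(3*(-2)) = -103*(-6) = 618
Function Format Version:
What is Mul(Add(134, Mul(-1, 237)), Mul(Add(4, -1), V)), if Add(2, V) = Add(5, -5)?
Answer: 618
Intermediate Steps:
V = -2 (V = Add(-2, Add(5, -5)) = Add(-2, 0) = -2)
Mul(Add(134, Mul(-1, 237)), Mul(Add(4, -1), V)) = Mul(Add(134, Mul(-1, 237)), Mul(Add(4, -1), -2)) = Mul(Add(134, -237), Mul(3, -2)) = Mul(-103, -6) = 618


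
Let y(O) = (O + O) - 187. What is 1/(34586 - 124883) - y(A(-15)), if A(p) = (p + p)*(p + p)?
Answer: -145649062/90297 ≈ -1613.0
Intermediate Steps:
A(p) = 4*p² (A(p) = (2*p)*(2*p) = 4*p²)
y(O) = -187 + 2*O (y(O) = 2*O - 187 = -187 + 2*O)
1/(34586 - 124883) - y(A(-15)) = 1/(34586 - 124883) - (-187 + 2*(4*(-15)²)) = 1/(-90297) - (-187 + 2*(4*225)) = -1/90297 - (-187 + 2*900) = -1/90297 - (-187 + 1800) = -1/90297 - 1*1613 = -1/90297 - 1613 = -145649062/90297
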